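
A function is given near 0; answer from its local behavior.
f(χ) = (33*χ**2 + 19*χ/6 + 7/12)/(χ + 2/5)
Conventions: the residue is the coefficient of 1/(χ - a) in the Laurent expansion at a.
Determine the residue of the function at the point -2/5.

The residue is 1379/300.

At the order-1 pole -2/5 set g(χ) = (χ - (-2/5))*f(χ) = 33*χ**2 + 19*χ/6 + 7/12.
Simple pole: residue = g(a) at a = -2/5, which is 1379/300.


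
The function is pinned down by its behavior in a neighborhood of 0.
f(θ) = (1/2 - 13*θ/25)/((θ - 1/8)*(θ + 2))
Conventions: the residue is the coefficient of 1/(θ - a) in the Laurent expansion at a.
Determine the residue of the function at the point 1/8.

At the order-1 pole 1/8 set g(θ) = (θ - (1/8))*f(θ) = (1/2 - 13*θ/25)/(θ + 2).
Simple pole: residue = g(a) at a = 1/8, which is 87/425.

The residue is 87/425.


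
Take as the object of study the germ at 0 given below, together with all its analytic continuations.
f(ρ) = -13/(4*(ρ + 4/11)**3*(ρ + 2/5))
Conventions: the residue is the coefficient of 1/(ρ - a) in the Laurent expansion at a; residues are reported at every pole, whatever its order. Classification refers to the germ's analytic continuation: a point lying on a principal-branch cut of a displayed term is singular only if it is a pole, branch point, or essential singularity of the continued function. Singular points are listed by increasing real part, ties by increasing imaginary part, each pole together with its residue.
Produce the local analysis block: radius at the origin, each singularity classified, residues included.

Radius of convergence at 0: 4/11.
At -2/5: a pole of order 1; residue 2162875/32.
At -4/11: a pole of order 3; residue -2162875/32.

Denominator factor (ρ + 2/5): pole of order 1 at -2/5, modulus 2/5.
Denominator factor (ρ + 4/11)^3: pole of order 3 at -4/11, modulus 4/11.
The radius of convergence is the smallest modulus among the singular points: 4/11.
At the order-1 pole -2/5 set g(ρ) = (ρ - (-2/5))*f(ρ) = -13/(4*(ρ + 4/11)**3).
Simple pole: residue = g(a) at a = -2/5, which is 2162875/32.
At the order-3 pole -4/11 set g(ρ) = (ρ - (-4/11))^3*f(ρ) = -13/(4*(ρ + 2/5)).
Order-3 pole: residue = g''(a)/2; g''(-4/11) = -2162875/16, so the residue is -2162875/32.
List the singular points by increasing real part (a conjugate pair: the negative imaginary part first).


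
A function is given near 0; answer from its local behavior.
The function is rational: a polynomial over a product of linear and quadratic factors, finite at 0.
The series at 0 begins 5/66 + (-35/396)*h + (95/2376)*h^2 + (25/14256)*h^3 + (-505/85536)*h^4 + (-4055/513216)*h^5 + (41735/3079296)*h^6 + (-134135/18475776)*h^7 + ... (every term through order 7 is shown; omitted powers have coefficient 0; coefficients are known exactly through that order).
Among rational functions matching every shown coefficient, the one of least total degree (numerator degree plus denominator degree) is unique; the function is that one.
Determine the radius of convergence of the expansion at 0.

The radius of convergence is sqrt(2).

No rational of total degree below 3 reproduces all 8 coefficients; solving the [0/3] Pade equations on them gives f(h) = 5/(22*(h + 3/2)*(h**2 + h + 2)), whose expansion matches every shown term.
Denominator factor (h + 3/2): pole of order 1 at -3/2, modulus 3/2.
Denominator factor (h**2 + h + 2): discriminant -7, complex-conjugate roots (-1/2) + ((1/2)*sqrt(7))*i and (-1/2) - ((1/2)*sqrt(7))*i; poles of order 1, moduli sqrt(2) and sqrt(2).
The radius of convergence is the smallest modulus among the singular points: sqrt(2).


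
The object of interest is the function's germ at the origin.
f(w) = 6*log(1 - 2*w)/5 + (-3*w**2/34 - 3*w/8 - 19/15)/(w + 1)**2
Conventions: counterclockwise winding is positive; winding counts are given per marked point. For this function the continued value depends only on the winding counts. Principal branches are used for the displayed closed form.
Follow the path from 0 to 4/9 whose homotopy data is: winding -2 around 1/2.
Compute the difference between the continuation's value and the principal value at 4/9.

Continued minus principal equals -(24/5)*pi*i.

The rational part is single-valued and drops out of the difference; each branch term changes only by its own monodromy.
(6/5)*log(1 - w/(1/2)): each positive loop around 1/2 adds 2*pi*i to the log, so winding -2 contributes (6/5)*(-2)*2*pi*i = -(24/5)*pi*i.
Summing the contributions at w = 4/9 gives -(24/5)*pi*i.


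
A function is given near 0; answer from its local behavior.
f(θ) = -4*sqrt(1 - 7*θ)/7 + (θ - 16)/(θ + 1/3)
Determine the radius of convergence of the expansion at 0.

Denominator factor (θ + 1/3): pole of order 1 at -1/3, modulus 1/3.
Branch term (-4/7)*sqrt(1 - θ/(1/7)): its argument vanishes at θ = 1/7, a square-root branch point, modulus 1/7.
The radius of convergence is the smallest modulus among the singular points: 1/7.

The radius of convergence is 1/7.


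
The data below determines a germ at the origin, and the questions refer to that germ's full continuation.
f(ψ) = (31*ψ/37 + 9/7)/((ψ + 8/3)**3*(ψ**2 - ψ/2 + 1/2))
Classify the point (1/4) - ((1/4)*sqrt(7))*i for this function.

The point is a pole of order 1.

The denominator factor ψ**2 - ψ/2 + 1/2 vanishes at (1/4) - ((1/4)*sqrt(7))*i and appears to the power 1; the numerator there equals (1549/1036) - ((31/148)*sqrt(7))*i, nonzero, and no other factor vanishes.
Hence a pole whose order is the multiplicity, 1.


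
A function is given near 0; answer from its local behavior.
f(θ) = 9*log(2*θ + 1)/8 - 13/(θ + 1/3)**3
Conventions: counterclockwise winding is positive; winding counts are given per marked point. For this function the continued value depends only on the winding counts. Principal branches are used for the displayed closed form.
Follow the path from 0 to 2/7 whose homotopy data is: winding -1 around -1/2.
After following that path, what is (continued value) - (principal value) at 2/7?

Continued minus principal equals -(9/4)*pi*i.

The rational part is single-valued and drops out of the difference; each branch term changes only by its own monodromy.
(9/8)*log(1 - θ/(-1/2)): each positive loop around -1/2 adds 2*pi*i to the log, so winding -1 contributes (9/8)*(-1)*2*pi*i = -(9/4)*pi*i.
Summing the contributions at θ = 2/7 gives -(9/4)*pi*i.


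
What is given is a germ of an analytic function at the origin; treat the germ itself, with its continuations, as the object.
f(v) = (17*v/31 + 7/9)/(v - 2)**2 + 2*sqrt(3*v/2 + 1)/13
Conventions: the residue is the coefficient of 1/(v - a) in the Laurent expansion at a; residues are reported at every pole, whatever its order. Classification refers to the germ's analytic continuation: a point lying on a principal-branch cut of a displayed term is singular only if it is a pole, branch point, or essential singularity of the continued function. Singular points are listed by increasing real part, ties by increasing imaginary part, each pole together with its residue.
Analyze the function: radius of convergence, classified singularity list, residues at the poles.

Denominator factor (v - 2)^2: pole of order 2 at 2, modulus 2.
Branch term (2/13)*sqrt(1 - v/(-2/3)): its argument vanishes at v = -2/3, a square-root branch point, modulus 2/3.
The radius of convergence is the smallest modulus among the singular points: 2/3.
The branch term is analytic at 2 and contributes nothing to the residue; only the rational part matters.
At the order-2 pole 2 set g(v) = (v - (2))^2*(rational part) = 17*v/31 + 7/9.
Order-2 pole: residue = g'(a); g'(2) = 17/31, so the residue is 17/31.
List the singular points by increasing real part (a conjugate pair: the negative imaginary part first).

Radius of convergence at 0: 2/3.
At -2/3: an algebraic (square-root) branch point.
At 2: a pole of order 2; residue 17/31.


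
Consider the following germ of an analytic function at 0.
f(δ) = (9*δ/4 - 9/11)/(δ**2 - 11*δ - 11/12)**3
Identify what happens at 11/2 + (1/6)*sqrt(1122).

The denominator factor δ**2 - 11*δ - 11/12 vanishes at 11/2 + (1/6)*sqrt(1122) and appears to the power 3; the numerator there equals 1017/88 + (3/8)*sqrt(1122), nonzero, and no other factor vanishes.
Hence a pole whose order is the multiplicity, 3.

The point is a pole of order 3.


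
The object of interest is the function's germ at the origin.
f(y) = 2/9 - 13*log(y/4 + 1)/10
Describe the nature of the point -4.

The point is a logarithmic branch point.

The term (-13/10)*log(1 - y/(-4)) has argument 1 - -4/(-4) = 0 at -4: a logarithmic (infinitely-sheeted) branch point; the remaining terms are analytic or single-valued there.


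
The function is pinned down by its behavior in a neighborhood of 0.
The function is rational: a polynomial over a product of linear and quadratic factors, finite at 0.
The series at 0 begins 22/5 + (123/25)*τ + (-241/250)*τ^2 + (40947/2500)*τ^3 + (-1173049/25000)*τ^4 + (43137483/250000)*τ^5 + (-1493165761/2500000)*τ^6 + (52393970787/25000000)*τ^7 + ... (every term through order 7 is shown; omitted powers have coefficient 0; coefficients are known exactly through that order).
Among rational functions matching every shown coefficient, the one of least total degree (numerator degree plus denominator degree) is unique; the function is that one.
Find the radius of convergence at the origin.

The radius of convergence is 2/7.

No rational of total degree below 3 reproduces all 8 coefficients; solving the [1/2] Pade equations on them gives f(τ) = (-6*τ - 11/7)/((τ - 5/4)*(τ + 2/7)), whose expansion matches every shown term.
Denominator factor (τ - 5/4): pole of order 1 at 5/4, modulus 5/4.
Denominator factor (τ + 2/7): pole of order 1 at -2/7, modulus 2/7.
The radius of convergence is the smallest modulus among the singular points: 2/7.


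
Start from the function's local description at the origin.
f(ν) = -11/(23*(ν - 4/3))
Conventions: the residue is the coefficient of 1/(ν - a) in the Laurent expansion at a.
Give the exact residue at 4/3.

At the order-1 pole 4/3 set g(ν) = (ν - (4/3))*f(ν) = -11/23.
Simple pole: residue = g(a) at a = 4/3, which is -11/23.

The residue is -11/23.


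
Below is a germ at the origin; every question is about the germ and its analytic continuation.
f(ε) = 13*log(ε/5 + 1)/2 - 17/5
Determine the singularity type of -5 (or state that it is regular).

The term (13/2)*log(1 - ε/(-5)) has argument 1 - -5/(-5) = 0 at -5: a logarithmic (infinitely-sheeted) branch point; the remaining terms are analytic or single-valued there.

The point is a logarithmic branch point.


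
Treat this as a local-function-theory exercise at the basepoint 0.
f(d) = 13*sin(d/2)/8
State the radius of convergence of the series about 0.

The factor -sin(d/2) is entire and contributes no finite singular point.
The polynomial part has no poles.
No finite singular points: the Taylor series at 0 converges everywhere.

The radius of convergence is infinite.


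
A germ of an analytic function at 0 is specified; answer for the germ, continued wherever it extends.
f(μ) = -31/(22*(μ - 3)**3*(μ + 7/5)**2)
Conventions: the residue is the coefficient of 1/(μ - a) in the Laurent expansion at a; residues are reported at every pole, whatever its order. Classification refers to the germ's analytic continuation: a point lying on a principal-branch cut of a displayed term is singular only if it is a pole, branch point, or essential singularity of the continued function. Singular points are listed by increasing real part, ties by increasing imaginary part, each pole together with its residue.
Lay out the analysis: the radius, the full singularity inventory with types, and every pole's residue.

Radius of convergence at 0: 7/5.
At -7/5: a pole of order 2; residue 58125/5153632.
At 3: a pole of order 3; residue -58125/5153632.

Denominator factor (μ + 7/5)^2: pole of order 2 at -7/5, modulus 7/5.
Denominator factor (μ - 3)^3: pole of order 3 at 3, modulus 3.
The radius of convergence is the smallest modulus among the singular points: 7/5.
At the order-2 pole -7/5 set g(μ) = (μ - (-7/5))^2*f(μ) = -31/(22*(μ - 3)**3).
Order-2 pole: residue = g'(a); g'(-7/5) = 58125/5153632, so the residue is 58125/5153632.
At the order-3 pole 3 set g(μ) = (μ - (3))^3*f(μ) = -31/(22*(μ + 7/5)**2).
Order-3 pole: residue = g''(a)/2; g''(3) = -58125/2576816, so the residue is -58125/5153632.
List the singular points by increasing real part (a conjugate pair: the negative imaginary part first).


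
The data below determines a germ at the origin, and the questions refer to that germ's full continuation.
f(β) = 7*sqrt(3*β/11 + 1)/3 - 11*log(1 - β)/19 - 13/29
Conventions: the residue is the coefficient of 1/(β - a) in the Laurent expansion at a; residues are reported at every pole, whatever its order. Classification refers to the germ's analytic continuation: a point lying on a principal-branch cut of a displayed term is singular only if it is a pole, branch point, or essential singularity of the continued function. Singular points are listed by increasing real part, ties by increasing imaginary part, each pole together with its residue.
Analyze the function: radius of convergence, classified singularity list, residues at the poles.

Radius of convergence at 0: 1.
At -11/3: an algebraic (square-root) branch point.
At 1: a logarithmic branch point.

Branch term (-11/19)*log(1 - β/(1)): its argument vanishes at β = 1, a logarithmic branch point, modulus 1.
Branch term (7/3)*sqrt(1 - β/(-11/3)): its argument vanishes at β = -11/3, a square-root branch point, modulus 11/3.
The radius of convergence is the smallest modulus among the singular points: 1.
List the singular points by increasing real part (a conjugate pair: the negative imaginary part first).


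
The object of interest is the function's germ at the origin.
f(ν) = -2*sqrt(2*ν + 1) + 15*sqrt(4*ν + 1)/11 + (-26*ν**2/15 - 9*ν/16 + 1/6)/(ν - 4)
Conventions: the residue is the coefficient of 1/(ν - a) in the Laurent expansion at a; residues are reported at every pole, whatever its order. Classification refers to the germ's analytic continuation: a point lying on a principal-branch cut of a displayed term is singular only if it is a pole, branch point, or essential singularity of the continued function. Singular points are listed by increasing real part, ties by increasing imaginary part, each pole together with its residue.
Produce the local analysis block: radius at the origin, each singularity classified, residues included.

Denominator factor (ν - 4): pole of order 1 at 4, modulus 4.
Branch term (-2)*sqrt(1 - ν/(-1/2)): its argument vanishes at ν = -1/2, a square-root branch point, modulus 1/2.
Branch term (15/11)*sqrt(1 - ν/(-1/4)): its argument vanishes at ν = -1/4, a square-root branch point, modulus 1/4.
The radius of convergence is the smallest modulus among the singular points: 1/4.
The branch terms are analytic at 4 and contribute nothing to the residue; only the rational part matters.
At the order-1 pole 4 set g(ν) = (ν - (4))*(rational part) = -26*ν**2/15 - 9*ν/16 + 1/6.
Simple pole: residue = g(a) at a = 4, which is -1789/60.
List the singular points by increasing real part (a conjugate pair: the negative imaginary part first).

Radius of convergence at 0: 1/4.
At -1/2: an algebraic (square-root) branch point.
At -1/4: an algebraic (square-root) branch point.
At 4: a pole of order 1; residue -1789/60.


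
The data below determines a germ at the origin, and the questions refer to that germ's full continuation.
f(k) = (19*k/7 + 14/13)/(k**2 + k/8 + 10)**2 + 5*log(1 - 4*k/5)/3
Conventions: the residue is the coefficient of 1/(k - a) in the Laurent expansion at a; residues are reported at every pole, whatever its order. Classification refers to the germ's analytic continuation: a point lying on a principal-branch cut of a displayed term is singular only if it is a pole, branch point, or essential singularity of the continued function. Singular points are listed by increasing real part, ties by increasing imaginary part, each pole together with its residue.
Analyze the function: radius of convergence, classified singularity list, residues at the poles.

Radius of convergence at 0: 5/4.
At (-1/16) - ((1/16)*sqrt(2559))*i: a pole of order 2; residue ((84544/595911771)*sqrt(2559))*i.
At (-1/16) + ((1/16)*sqrt(2559))*i: a pole of order 2; residue -((84544/595911771)*sqrt(2559))*i.
At 5/4: a logarithmic branch point.

Denominator factor (k**2 + k/8 + 10)^2: discriminant -2559/64, complex-conjugate roots (-1/16) + ((1/16)*sqrt(2559))*i and (-1/16) - ((1/16)*sqrt(2559))*i; poles of order 2, moduli sqrt(10) and sqrt(10).
Branch term (5/3)*log(1 - k/(5/4)): its argument vanishes at k = 5/4, a logarithmic branch point, modulus 5/4.
The radius of convergence is the smallest modulus among the singular points: 5/4.
The branch term is analytic at (-1/16) - ((1/16)*sqrt(2559))*i and contributes nothing to the residue; only the rational part matters.
The factor k**2 + k/8 + 10 splits as (k - a)(k - a') with a = (-1/16) - ((1/16)*sqrt(2559))*i, a' = (-1/16) + ((1/16)*sqrt(2559))*i. At the order-2 pole a set g(k) = (k - a)^2*(rational part) = [19*k/7 + 14/13] / (k - a')^2.
Order-2 pole: residue = g'(a); g'((-1/16) - ((1/16)*sqrt(2559))*i) = ((84544/595911771)*sqrt(2559))*i, so the residue is ((84544/595911771)*sqrt(2559))*i.
The branch term is analytic at (-1/16) + ((1/16)*sqrt(2559))*i and contributes nothing to the residue; only the rational part matters.
The factor k**2 + k/8 + 10 splits as (k - a)(k - a') with a = (-1/16) + ((1/16)*sqrt(2559))*i, a' = (-1/16) - ((1/16)*sqrt(2559))*i. At the order-2 pole a set g(k) = (k - a)^2*(rational part) = [19*k/7 + 14/13] / (k - a')^2.
Order-2 pole: residue = g'(a); g'((-1/16) + ((1/16)*sqrt(2559))*i) = -((84544/595911771)*sqrt(2559))*i, so the residue is -((84544/595911771)*sqrt(2559))*i.
List the singular points by increasing real part (a conjugate pair: the negative imaginary part first).


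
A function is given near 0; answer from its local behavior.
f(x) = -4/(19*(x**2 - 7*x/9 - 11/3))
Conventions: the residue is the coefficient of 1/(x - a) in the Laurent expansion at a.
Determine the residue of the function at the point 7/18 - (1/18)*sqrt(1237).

The residue is (36/23503)*sqrt(1237).

The factor x**2 - 7*x/9 - 11/3 splits as (x - a)(x - a') with a = 7/18 - (1/18)*sqrt(1237), a' = 7/18 + (1/18)*sqrt(1237). At the order-1 pole a set g(x) = (x - a)*f(x) = [-4/19] / (x - a').
Simple pole: residue = g(a) at a = 7/18 - (1/18)*sqrt(1237), which is (36/23503)*sqrt(1237).


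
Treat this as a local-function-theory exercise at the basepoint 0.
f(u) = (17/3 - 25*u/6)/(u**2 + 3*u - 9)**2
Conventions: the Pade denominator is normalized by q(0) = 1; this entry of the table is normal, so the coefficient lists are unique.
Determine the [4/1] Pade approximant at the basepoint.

The Pade approximant has numerator coefficients [17/243, -3781/51030, 34/3645, -661/91854, 17/19683]; denominator coefficients [1, -104/105].

Taylor coefficients needed (expand at 0): a_0 = 17/243, a_1 = -7/1458, a_2 = 10/2187, a_3 = -35/13122, a_4 = -35/19683, a_5 = -104/59049.
Write the denominator as Q(u) = 1 + q1*u. Requiring Q*f - P = O(u^6) with deg P <= 4 kills the coefficients of u^5..u^5 in Q*f:
  u^5: a_5 + q1*a_4 = 0, i.e. -104/59049 + (-35/19683)*q1 = 0.
Solving this linear system: q1 = -104/105.
The numerator is Q*f truncated at degree 4: P0 = a_0 = 17/243; P1 = a_1 + q1*a_0 = -3781/51030; P2 = a_2 + q1*a_1 = 34/3645; P3 = a_3 + q1*a_2 = -661/91854; P4 = a_4 + q1*a_3 = 17/19683.


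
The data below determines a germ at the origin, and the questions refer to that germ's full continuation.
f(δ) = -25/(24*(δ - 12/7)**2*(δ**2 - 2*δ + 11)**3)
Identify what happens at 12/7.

The point is a pole of order 2.

The denominator factor δ - 12/7 vanishes at 12/7 and appears to the power 2; the numerator there equals -25/24, nonzero, and no other factor vanishes.
Hence a pole whose order is the multiplicity, 2.


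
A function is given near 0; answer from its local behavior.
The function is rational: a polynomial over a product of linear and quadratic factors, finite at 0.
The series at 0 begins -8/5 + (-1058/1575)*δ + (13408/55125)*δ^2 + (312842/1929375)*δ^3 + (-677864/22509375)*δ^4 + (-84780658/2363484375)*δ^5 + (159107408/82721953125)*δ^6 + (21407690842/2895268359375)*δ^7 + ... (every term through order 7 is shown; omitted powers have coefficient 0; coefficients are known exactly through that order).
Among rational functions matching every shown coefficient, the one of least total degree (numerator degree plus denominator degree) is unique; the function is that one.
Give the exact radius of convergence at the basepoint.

No rational of total degree below 3 reproduces all 8 coefficients; solving the [1/2] Pade equations on them gives f(δ) = (-22*δ/9 - 8)/(δ**2 - 4*δ/7 + 5), whose expansion matches every shown term.
Denominator factor (δ**2 - 4*δ/7 + 5): discriminant -964/49, complex-conjugate roots (2/7) + ((1/7)*sqrt(241))*i and (2/7) - ((1/7)*sqrt(241))*i; poles of order 1, moduli sqrt(5) and sqrt(5).
The radius of convergence is the smallest modulus among the singular points: sqrt(5).

The radius of convergence is sqrt(5).


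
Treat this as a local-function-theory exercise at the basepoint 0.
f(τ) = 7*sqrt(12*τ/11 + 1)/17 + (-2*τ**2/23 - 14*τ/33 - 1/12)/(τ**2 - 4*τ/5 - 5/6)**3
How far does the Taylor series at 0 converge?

Denominator factor (τ**2 - 4*τ/5 - 5/6)^3: discriminant 298/75, real irrational roots 2/5 + (1/30)*sqrt(894) and 2/5 - (1/30)*sqrt(894); poles of order 3, moduli 2/5 + (1/30)*sqrt(894) and -2/5 + (1/30)*sqrt(894).
Branch term (7/17)*sqrt(1 - τ/(-11/12)): its argument vanishes at τ = -11/12, a square-root branch point, modulus 11/12.
The radius of convergence is the smallest modulus among the singular points: -2/5 + (1/30)*sqrt(894).

The radius of convergence is -2/5 + (1/30)*sqrt(894).


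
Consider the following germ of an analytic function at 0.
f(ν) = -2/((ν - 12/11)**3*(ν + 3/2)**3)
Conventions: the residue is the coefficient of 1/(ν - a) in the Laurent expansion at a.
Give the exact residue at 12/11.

At the order-3 pole 12/11 set g(ν) = (ν - (12/11))^3*f(ν) = -2/(ν + 3/2)**3.
Order-3 pole: residue = g''(a)/2; g''(12/11) = -41229056/200564019, so the residue is -20614528/200564019.

The residue is -20614528/200564019.


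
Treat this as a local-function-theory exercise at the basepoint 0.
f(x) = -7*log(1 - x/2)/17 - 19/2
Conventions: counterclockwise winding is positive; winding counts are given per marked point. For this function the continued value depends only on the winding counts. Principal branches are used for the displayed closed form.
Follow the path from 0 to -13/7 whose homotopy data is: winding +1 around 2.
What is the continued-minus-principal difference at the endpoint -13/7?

Continued minus principal equals -(14/17)*pi*i.

The rational part is single-valued and drops out of the difference; each branch term changes only by its own monodromy.
(-7/17)*log(1 - x/(2)): each positive loop around 2 adds 2*pi*i to the log, so winding +1 contributes (-7/17)*(1)*2*pi*i = -(14/17)*pi*i.
Summing the contributions at x = -13/7 gives -(14/17)*pi*i.


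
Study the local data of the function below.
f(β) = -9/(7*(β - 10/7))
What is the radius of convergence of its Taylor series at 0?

Denominator factor (β - 10/7): pole of order 1 at 10/7, modulus 10/7.
The radius of convergence is the smallest modulus among the singular points: 10/7.

The radius of convergence is 10/7.


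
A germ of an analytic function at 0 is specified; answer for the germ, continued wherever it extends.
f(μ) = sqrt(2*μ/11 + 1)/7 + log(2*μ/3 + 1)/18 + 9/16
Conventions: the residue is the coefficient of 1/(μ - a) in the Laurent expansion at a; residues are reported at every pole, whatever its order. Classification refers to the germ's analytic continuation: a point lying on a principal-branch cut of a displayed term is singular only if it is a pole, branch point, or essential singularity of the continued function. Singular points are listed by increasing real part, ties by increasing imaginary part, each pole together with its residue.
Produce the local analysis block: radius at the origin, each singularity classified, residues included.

Branch term (1/18)*log(1 - μ/(-3/2)): its argument vanishes at μ = -3/2, a logarithmic branch point, modulus 3/2.
Branch term (1/7)*sqrt(1 - μ/(-11/2)): its argument vanishes at μ = -11/2, a square-root branch point, modulus 11/2.
The radius of convergence is the smallest modulus among the singular points: 3/2.
List the singular points by increasing real part (a conjugate pair: the negative imaginary part first).

Radius of convergence at 0: 3/2.
At -11/2: an algebraic (square-root) branch point.
At -3/2: a logarithmic branch point.


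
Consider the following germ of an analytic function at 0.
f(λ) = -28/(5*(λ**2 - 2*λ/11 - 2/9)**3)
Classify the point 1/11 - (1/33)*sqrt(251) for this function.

The denominator factor λ**2 - 2*λ/11 - 2/9 vanishes at 1/11 - (1/33)*sqrt(251) and appears to the power 3; the numerator there equals -28/5, nonzero, and no other factor vanishes.
Hence a pole whose order is the multiplicity, 3.

The point is a pole of order 3.


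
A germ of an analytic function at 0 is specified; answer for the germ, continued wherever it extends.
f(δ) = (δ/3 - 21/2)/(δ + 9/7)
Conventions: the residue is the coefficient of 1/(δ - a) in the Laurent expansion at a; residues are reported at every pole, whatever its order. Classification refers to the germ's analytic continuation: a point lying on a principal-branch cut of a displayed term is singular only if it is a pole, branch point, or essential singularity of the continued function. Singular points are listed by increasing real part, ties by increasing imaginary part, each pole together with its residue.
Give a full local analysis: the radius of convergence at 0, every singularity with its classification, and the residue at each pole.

Denominator factor (δ + 9/7): pole of order 1 at -9/7, modulus 9/7.
The radius of convergence is the smallest modulus among the singular points: 9/7.
At the order-1 pole -9/7 set g(δ) = (δ - (-9/7))*f(δ) = δ/3 - 21/2.
Simple pole: residue = g(a) at a = -9/7, which is -153/14.

Radius of convergence at 0: 9/7.
At -9/7: a pole of order 1; residue -153/14.


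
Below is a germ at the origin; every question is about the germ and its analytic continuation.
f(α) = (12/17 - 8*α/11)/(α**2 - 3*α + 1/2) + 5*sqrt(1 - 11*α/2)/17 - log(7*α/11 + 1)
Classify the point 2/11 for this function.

The term (5/17)*sqrt(1 - α/(2/11)) has argument 1 - 2/11/(2/11) = 0 at 2/11: a square-root (algebraic, two-sheeted) branch point; the remaining terms are analytic or single-valued there.

The point is an algebraic (square-root) branch point.


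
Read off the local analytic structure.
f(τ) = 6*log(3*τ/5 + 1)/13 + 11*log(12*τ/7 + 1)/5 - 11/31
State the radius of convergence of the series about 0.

The radius of convergence is 7/12.

Branch term (11/5)*log(1 - τ/(-7/12)): its argument vanishes at τ = -7/12, a logarithmic branch point, modulus 7/12.
Branch term (6/13)*log(1 - τ/(-5/3)): its argument vanishes at τ = -5/3, a logarithmic branch point, modulus 5/3.
The radius of convergence is the smallest modulus among the singular points: 7/12.


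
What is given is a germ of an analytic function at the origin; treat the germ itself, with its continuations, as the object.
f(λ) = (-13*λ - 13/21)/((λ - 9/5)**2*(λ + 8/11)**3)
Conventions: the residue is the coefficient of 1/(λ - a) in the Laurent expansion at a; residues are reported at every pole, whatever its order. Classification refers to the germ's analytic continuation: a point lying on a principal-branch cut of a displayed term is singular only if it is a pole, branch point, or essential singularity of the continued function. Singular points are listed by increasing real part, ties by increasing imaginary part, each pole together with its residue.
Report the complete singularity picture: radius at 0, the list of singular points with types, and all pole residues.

Denominator factor (λ - 9/5)^2: pole of order 2 at 9/5, modulus 9/5.
Denominator factor (λ + 8/11)^3: pole of order 3 at -8/11, modulus 8/11.
The radius of convergence is the smallest modulus among the singular points: 8/11.
At the order-3 pole -8/11 set g(λ) = (λ - (-8/11))^3*f(λ) = (-13*λ - 13/21)/(λ - 9/5)**2.
Order-3 pole: residue = g''(a)/2; g''(-8/11) = -5022195750/2613107287, so the residue is -2511097875/2613107287.
At the order-2 pole 9/5 set g(λ) = (λ - (9/5))^2*f(λ) = (-13*λ - 13/21)/(λ + 8/11)**3.
Order-2 pole: residue = g'(a); g'(9/5) = 2511097875/2613107287, so the residue is 2511097875/2613107287.
List the singular points by increasing real part (a conjugate pair: the negative imaginary part first).

Radius of convergence at 0: 8/11.
At -8/11: a pole of order 3; residue -2511097875/2613107287.
At 9/5: a pole of order 2; residue 2511097875/2613107287.


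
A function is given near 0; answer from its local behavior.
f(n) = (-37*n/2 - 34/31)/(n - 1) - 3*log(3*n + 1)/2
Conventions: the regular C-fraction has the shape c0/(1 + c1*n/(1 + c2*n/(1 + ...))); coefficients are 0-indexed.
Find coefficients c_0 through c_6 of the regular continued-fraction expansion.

The regular C-fraction coefficients are [34/31, -234/17, 42501/3536, -20893/95056, 1657526/561653, 56507136/391749895, 1321262259/938414720].

Taylor coefficients (expand at 0): a_0 = 34/31, a_1 = 468/31, a_2 = 3267/124, a_3 = 189/31, a_4 = 12393/248, a_5 = -8262/155, a_6 = 25029/124.
c0 = a_0 = 34/31. Peel one level at a time: if S = 1 + c*n/S' with S'(0) = 1, then c is the n-coefficient of S and S' = c*n/(S - 1).
S_1 = c0/f = 1 + (-234/17)*n + (382509/2312)*n^2 + ...; c1 = -234/17.
S_2 = c1*n/(S_1 - 1) = 1 + (42501/3536)*n + (114297/43264)*n^2 + ...; c2 = 42501/3536.
S_3 = c2*n/(S_2 - 1) = 1 + (-20893/95056)*n + (1083767/1670792)*n^2 + ...; c3 = -20893/95056.
S_4 = c3*n/(S_3 - 1) = 1 + (1657526/561653)*n + (-3214848/7552205)*n^2 + ...; c4 = 1657526/561653.
S_5 = c4*n/(S_4 - 1) = 1 + (56507136/391749895)*n + (-20634912774/101604750025)*n^2 + ...; c5 = 56507136/391749895.
S_6 = c5*n/(S_5 - 1) = 1 + (1321262259/938414720)*n + ...; c6 = 1321262259/938414720.


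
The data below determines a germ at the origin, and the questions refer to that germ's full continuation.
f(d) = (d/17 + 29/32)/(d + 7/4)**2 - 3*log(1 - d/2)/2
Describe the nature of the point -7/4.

The point is a pole of order 2.

The denominator factor d + 7/4 vanishes at -7/4 and appears to the power 2; the numerator there equals 437/544, nonzero, and no other factor vanishes.
The branch terms are analytic at this point.
Hence a pole whose order is the multiplicity, 2.


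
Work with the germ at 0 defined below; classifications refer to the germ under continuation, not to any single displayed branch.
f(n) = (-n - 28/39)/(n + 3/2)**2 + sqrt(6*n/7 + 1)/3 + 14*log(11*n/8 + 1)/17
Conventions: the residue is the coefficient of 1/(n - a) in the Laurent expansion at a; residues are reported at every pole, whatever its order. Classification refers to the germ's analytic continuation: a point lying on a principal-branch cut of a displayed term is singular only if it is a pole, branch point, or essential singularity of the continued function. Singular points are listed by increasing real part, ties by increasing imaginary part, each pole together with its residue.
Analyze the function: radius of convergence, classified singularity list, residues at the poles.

Radius of convergence at 0: 8/11.
At -3/2: a pole of order 2; residue -1.
At -7/6: an algebraic (square-root) branch point.
At -8/11: a logarithmic branch point.

Denominator factor (n + 3/2)^2: pole of order 2 at -3/2, modulus 3/2.
Branch term (1/3)*sqrt(1 - n/(-7/6)): its argument vanishes at n = -7/6, a square-root branch point, modulus 7/6.
Branch term (14/17)*log(1 - n/(-8/11)): its argument vanishes at n = -8/11, a logarithmic branch point, modulus 8/11.
The radius of convergence is the smallest modulus among the singular points: 8/11.
The branch terms are analytic at -3/2 and contribute nothing to the residue; only the rational part matters.
At the order-2 pole -3/2 set g(n) = (n - (-3/2))^2*(rational part) = -n - 28/39.
Order-2 pole: residue = g'(a); g'(-3/2) = -1, so the residue is -1.
List the singular points by increasing real part (a conjugate pair: the negative imaginary part first).


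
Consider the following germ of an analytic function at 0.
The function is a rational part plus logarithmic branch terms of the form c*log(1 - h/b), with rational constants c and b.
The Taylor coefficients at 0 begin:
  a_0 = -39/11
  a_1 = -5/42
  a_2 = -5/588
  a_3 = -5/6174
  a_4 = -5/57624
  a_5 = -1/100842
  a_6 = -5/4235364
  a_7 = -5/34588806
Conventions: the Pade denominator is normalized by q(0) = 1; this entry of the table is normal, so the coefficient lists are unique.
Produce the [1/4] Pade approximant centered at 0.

The Pade approximant has numerator coefficients [-39/11, 583843768/1545402705]; denominator coefficients [1, -1875019/13380110, 907511/393375234, 332827/11014506552, 457193/462609275184].

Taylor coefficients needed (read off): a_0 = -39/11, a_1 = -5/42, a_2 = -5/588, a_3 = -5/6174, a_4 = -5/57624, a_5 = -1/100842.
Write the denominator as Q(h) = 1 + q1*h + q2*h^2 + q3*h^3 + q4*h^4. Requiring Q*f - P = O(h^6) with deg P <= 1 kills the coefficients of h^2..h^5 in Q*f:
  h^2: a_2 + q1*a_1 + q2*a_0 = 0, i.e. -5/588 + (-5/42)*q1 + (-39/11)*q2 = 0.
  h^3: a_3 + q1*a_2 + q2*a_1 + q3*a_0 = 0, i.e. -5/6174 + (-5/588)*q1 + (-5/42)*q2 + (-39/11)*q3 = 0.
  h^4: a_4 + q1*a_3 + q2*a_2 + q3*a_1 + q4*a_0 = 0, i.e. -5/57624 + (-5/6174)*q1 + (-5/588)*q2 + (-5/42)*q3 + (-39/11)*q4 = 0.
  h^5: a_5 + q1*a_4 + q2*a_3 + q3*a_2 + q4*a_1 = 0, i.e. -1/100842 + (-5/57624)*q1 + (-5/6174)*q2 + (-5/588)*q3 + (-5/42)*q4 = 0.
Solving this linear system: q1 = -1875019/13380110, q2 = 907511/393375234, q3 = 332827/11014506552, q4 = 457193/462609275184.
The numerator is Q*f truncated at degree 1: P0 = a_0 = -39/11; P1 = a_1 + q1*a_0 = 583843768/1545402705.


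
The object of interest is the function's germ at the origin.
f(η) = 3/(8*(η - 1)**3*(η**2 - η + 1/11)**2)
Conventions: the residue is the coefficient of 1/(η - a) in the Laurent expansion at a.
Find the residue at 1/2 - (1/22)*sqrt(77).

The factor η**2 - η + 1/11 splits as (η - a)(η - a') with a = 1/2 - (1/22)*sqrt(77), a' = 1/2 + (1/22)*sqrt(77). At the order-2 pole a set g(η) = (η - a)^2*f(η) = [3/(8*(η - 1)**3)] / (η - a')^2.
Order-2 pole: residue = g'(a); g'(1/2 - (1/22)*sqrt(77)) = -123783/16 + (690789/784)*sqrt(77), so the residue is -123783/16 + (690789/784)*sqrt(77).

The residue is -123783/16 + (690789/784)*sqrt(77).


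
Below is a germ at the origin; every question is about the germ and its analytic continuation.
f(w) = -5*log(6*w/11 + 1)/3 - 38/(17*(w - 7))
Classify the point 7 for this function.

The denominator factor w - 7 vanishes at 7 and appears to the power 1; the numerator there equals -38/17, nonzero, and no other factor vanishes.
The branch terms are analytic at this point.
Hence a pole whose order is the multiplicity, 1.

The point is a pole of order 1.


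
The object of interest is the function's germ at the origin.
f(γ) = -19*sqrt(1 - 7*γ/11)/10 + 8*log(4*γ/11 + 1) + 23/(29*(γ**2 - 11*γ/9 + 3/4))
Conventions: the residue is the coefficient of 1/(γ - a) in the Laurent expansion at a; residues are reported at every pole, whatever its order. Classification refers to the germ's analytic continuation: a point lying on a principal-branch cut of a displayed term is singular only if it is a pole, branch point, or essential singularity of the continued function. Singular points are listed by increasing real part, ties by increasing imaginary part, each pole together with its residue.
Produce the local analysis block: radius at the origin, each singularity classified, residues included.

Radius of convergence at 0: (1/2)*sqrt(3).
At -11/4: a logarithmic branch point.
At (11/18) - ((1/18)*sqrt(122))*i: a pole of order 1; residue ((207/3538)*sqrt(122))*i.
At (11/18) + ((1/18)*sqrt(122))*i: a pole of order 1; residue -((207/3538)*sqrt(122))*i.
At 11/7: an algebraic (square-root) branch point.

Denominator factor (γ**2 - 11*γ/9 + 3/4): discriminant -122/81, complex-conjugate roots (11/18) + ((1/18)*sqrt(122))*i and (11/18) - ((1/18)*sqrt(122))*i; poles of order 1, moduli (1/2)*sqrt(3) and (1/2)*sqrt(3).
Branch term (8)*log(1 - γ/(-11/4)): its argument vanishes at γ = -11/4, a logarithmic branch point, modulus 11/4.
Branch term (-19/10)*sqrt(1 - γ/(11/7)): its argument vanishes at γ = 11/7, a square-root branch point, modulus 11/7.
The radius of convergence is the smallest modulus among the singular points: (1/2)*sqrt(3).
The branch terms are analytic at (11/18) - ((1/18)*sqrt(122))*i and contribute nothing to the residue; only the rational part matters.
The factor γ**2 - 11*γ/9 + 3/4 splits as (γ - a)(γ - a') with a = (11/18) - ((1/18)*sqrt(122))*i, a' = (11/18) + ((1/18)*sqrt(122))*i. At the order-1 pole a set g(γ) = (γ - a)*(rational part) = [23/29] / (γ - a').
Simple pole: residue = g(a) at a = (11/18) - ((1/18)*sqrt(122))*i, which is ((207/3538)*sqrt(122))*i.
The branch terms are analytic at (11/18) + ((1/18)*sqrt(122))*i and contribute nothing to the residue; only the rational part matters.
The factor γ**2 - 11*γ/9 + 3/4 splits as (γ - a)(γ - a') with a = (11/18) + ((1/18)*sqrt(122))*i, a' = (11/18) - ((1/18)*sqrt(122))*i. At the order-1 pole a set g(γ) = (γ - a)*(rational part) = [23/29] / (γ - a').
Simple pole: residue = g(a) at a = (11/18) + ((1/18)*sqrt(122))*i, which is -((207/3538)*sqrt(122))*i.
List the singular points by increasing real part (a conjugate pair: the negative imaginary part first).


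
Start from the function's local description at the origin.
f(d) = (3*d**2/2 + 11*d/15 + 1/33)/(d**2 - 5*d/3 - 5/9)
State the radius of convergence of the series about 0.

The radius of convergence is -5/6 + (1/2)*sqrt(5).

Denominator factor (d**2 - 5*d/3 - 5/9): discriminant 5, real irrational roots 5/6 + (1/2)*sqrt(5) and 5/6 - (1/2)*sqrt(5); poles of order 1, moduli 5/6 + (1/2)*sqrt(5) and -5/6 + (1/2)*sqrt(5).
The radius of convergence is the smallest modulus among the singular points: -5/6 + (1/2)*sqrt(5).


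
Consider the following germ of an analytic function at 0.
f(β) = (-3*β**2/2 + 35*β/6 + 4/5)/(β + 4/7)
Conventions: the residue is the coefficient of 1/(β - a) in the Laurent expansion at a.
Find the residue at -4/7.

The residue is -2222/735.

At the order-1 pole -4/7 set g(β) = (β - (-4/7))*f(β) = -3*β**2/2 + 35*β/6 + 4/5.
Simple pole: residue = g(a) at a = -4/7, which is -2222/735.


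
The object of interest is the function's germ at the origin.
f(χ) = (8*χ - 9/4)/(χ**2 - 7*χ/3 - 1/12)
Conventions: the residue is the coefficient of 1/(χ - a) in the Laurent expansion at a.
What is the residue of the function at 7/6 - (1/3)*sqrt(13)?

The factor χ**2 - 7*χ/3 - 1/12 splits as (χ - a)(χ - a') with a = 7/6 - (1/3)*sqrt(13), a' = 7/6 + (1/3)*sqrt(13). At the order-1 pole a set g(χ) = (χ - a)*f(χ) = [8*χ - 9/4] / (χ - a').
Simple pole: residue = g(a) at a = 7/6 - (1/3)*sqrt(13), which is 4 - (85/104)*sqrt(13).

The residue is 4 - (85/104)*sqrt(13).


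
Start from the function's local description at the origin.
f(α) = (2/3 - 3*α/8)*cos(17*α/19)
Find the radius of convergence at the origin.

The factor cos(17*α/19) is entire and contributes no finite singular point.
The polynomial part has no poles.
No finite singular points: the Taylor series at 0 converges everywhere.

The radius of convergence is infinite.


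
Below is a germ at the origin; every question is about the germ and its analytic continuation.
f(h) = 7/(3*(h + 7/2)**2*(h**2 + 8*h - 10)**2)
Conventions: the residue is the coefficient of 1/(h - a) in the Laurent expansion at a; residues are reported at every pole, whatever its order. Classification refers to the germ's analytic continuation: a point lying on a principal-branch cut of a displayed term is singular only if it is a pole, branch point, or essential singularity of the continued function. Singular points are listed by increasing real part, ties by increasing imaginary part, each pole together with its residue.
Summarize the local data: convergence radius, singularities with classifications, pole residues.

Radius of convergence at 0: -4 + sqrt(26).
At -4 - sqrt(26): a pole of order 2; residue -448/3278181 + (231497/2216050356)*sqrt(26).
At -7/2: a pole of order 2; residue 896/3278181.
At -4 + sqrt(26): a pole of order 2; residue -448/3278181 - (231497/2216050356)*sqrt(26).

Denominator factor (h + 7/2)^2: pole of order 2 at -7/2, modulus 7/2.
Denominator factor (h**2 + 8*h - 10)^2: discriminant 104, real irrational roots -4 + sqrt(26) and -4 - sqrt(26); poles of order 2, moduli -4 + sqrt(26) and 4 + sqrt(26).
The radius of convergence is the smallest modulus among the singular points: -4 + sqrt(26).
The factor h**2 + 8*h - 10 splits as (h - a)(h - a') with a = -4 - sqrt(26), a' = -4 + sqrt(26). At the order-2 pole a set g(h) = (h - a)^2*f(h) = [7/(3*(h + 7/2)**2)] / (h - a')^2.
Order-2 pole: residue = g'(a); g'(-4 - sqrt(26)) = -448/3278181 + (231497/2216050356)*sqrt(26), so the residue is -448/3278181 + (231497/2216050356)*sqrt(26).
At the order-2 pole -7/2 set g(h) = (h - (-7/2))^2*f(h) = 7/(3*(h**2 + 8*h - 10)**2).
Order-2 pole: residue = g'(a); g'(-7/2) = 896/3278181, so the residue is 896/3278181.
The factor h**2 + 8*h - 10 splits as (h - a)(h - a') with a = -4 + sqrt(26), a' = -4 - sqrt(26). At the order-2 pole a set g(h) = (h - a)^2*f(h) = [7/(3*(h + 7/2)**2)] / (h - a')^2.
Order-2 pole: residue = g'(a); g'(-4 + sqrt(26)) = -448/3278181 - (231497/2216050356)*sqrt(26), so the residue is -448/3278181 - (231497/2216050356)*sqrt(26).
List the singular points by increasing real part (a conjugate pair: the negative imaginary part first).
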